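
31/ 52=0.60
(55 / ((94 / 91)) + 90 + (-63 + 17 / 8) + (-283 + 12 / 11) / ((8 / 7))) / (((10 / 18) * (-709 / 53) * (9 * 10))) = 9004011 / 36655300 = 0.25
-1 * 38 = -38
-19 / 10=-1.90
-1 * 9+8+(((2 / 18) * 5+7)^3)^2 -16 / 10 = 494330504387 / 2657205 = 186034.01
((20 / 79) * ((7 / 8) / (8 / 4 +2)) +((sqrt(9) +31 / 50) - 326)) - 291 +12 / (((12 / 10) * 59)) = -571583211 / 932200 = -613.16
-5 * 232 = -1160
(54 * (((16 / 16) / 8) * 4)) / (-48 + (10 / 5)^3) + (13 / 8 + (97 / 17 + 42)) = 48.66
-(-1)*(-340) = -340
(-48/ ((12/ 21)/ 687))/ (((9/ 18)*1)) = -115416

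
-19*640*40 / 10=-48640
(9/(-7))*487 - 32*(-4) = -3487/7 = -498.14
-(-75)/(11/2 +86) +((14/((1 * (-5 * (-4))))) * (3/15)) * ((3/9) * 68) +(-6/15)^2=760/183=4.15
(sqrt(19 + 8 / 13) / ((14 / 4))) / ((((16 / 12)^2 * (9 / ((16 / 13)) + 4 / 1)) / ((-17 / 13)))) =-0.08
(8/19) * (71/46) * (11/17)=3124/7429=0.42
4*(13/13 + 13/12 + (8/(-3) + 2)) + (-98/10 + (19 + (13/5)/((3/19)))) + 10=124/3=41.33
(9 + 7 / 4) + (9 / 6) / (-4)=83 / 8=10.38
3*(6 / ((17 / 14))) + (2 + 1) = 303 / 17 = 17.82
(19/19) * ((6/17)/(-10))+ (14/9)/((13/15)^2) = 29243/14365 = 2.04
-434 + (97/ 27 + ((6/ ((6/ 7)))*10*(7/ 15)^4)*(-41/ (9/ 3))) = -14451799/ 30375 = -475.78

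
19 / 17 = 1.12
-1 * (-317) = 317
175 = 175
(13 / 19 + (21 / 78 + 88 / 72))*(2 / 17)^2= 0.03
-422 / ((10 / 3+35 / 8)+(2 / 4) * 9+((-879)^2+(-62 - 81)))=-10128 / 18540245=-0.00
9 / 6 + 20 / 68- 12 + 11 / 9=-2749 / 306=-8.98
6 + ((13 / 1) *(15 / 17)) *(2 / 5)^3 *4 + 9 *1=17.94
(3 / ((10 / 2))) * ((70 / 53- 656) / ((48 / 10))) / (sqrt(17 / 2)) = -17349 * sqrt(34) / 3604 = -28.07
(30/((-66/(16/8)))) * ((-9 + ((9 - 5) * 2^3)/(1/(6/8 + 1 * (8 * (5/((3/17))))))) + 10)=-19850/3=-6616.67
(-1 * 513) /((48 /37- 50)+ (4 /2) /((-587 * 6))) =33425541 /3173359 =10.53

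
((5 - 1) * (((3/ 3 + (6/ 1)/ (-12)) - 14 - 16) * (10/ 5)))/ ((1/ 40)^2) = -377600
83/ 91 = 0.91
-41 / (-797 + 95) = 41 / 702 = 0.06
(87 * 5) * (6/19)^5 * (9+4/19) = 591948000/47045881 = 12.58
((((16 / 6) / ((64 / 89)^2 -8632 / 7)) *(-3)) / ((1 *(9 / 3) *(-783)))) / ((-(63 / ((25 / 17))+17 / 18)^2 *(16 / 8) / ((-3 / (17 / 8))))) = -22178800 / 21800661577337633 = -0.00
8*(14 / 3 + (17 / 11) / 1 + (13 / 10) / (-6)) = 2638 / 55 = 47.96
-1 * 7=-7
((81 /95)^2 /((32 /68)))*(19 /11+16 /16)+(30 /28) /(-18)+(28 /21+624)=262467749 /416955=629.49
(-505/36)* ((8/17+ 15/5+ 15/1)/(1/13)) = -1030705/306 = -3368.32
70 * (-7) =-490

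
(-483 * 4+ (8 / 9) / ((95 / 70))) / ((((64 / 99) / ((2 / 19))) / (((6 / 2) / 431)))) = -2724645 / 1244728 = -2.19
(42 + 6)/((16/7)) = 21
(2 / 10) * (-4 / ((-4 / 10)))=2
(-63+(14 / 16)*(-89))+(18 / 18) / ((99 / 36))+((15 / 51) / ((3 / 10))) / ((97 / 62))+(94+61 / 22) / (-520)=-7927123313 / 56593680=-140.07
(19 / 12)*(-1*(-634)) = 6023 / 6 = 1003.83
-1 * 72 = -72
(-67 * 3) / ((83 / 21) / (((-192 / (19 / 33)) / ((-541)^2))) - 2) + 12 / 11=5836075404 / 5080064539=1.15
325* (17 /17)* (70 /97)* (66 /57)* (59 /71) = 29529500 /130853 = 225.67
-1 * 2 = -2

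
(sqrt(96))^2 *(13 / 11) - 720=-6672 / 11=-606.55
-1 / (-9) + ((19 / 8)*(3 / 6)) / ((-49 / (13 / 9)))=179 / 2352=0.08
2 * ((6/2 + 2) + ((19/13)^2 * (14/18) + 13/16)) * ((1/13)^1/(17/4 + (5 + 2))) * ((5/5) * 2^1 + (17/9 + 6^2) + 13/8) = 108730853/25625808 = 4.24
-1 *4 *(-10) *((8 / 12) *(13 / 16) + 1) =185 / 3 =61.67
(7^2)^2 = 2401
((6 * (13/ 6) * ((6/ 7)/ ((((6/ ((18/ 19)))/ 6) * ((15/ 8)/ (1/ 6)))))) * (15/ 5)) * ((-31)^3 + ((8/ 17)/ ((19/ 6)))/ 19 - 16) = -342436556592/ 4081105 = -83907.80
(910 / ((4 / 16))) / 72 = 455 / 9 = 50.56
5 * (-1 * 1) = -5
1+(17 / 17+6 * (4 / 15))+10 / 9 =212 / 45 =4.71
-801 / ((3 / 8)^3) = -45568 / 3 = -15189.33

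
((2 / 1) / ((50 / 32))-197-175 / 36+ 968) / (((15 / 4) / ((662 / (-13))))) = -35171398 / 3375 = -10421.15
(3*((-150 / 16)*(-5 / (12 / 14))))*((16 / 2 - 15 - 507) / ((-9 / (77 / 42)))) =2473625 / 144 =17177.95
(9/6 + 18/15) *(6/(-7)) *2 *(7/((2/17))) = -1377/5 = -275.40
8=8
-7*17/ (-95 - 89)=119/ 184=0.65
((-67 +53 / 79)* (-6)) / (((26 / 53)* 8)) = 104145 / 1027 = 101.41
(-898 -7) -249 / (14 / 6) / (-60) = -126451 / 140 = -903.22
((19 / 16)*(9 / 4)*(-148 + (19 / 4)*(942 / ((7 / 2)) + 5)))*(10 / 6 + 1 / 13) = 31315173 / 5824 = 5376.92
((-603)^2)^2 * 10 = 1322115048810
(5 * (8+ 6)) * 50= 3500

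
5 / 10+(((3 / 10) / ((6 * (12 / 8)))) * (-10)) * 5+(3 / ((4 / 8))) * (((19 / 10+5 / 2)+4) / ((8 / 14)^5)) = 3172043 / 3840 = 826.05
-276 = -276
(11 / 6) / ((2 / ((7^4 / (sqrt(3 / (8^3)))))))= 105644 * sqrt(6) / 9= 28752.65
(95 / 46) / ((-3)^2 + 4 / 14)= 133 / 598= 0.22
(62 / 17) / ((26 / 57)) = 1767 / 221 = 8.00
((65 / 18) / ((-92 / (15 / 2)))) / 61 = -325 / 67344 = -0.00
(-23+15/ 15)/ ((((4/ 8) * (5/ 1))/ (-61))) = 2684/ 5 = 536.80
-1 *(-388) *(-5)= -1940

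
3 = 3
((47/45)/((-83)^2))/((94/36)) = 2/34445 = 0.00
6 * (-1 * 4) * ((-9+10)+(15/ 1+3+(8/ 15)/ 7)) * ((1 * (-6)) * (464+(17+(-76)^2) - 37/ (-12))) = 601869452/ 35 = 17196270.06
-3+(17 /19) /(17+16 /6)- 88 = -90.95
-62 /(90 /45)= -31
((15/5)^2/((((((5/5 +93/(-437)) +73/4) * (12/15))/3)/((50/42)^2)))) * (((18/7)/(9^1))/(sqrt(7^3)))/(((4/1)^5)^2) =4096875 * sqrt(7)/293227220959232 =0.00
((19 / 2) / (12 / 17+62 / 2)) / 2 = 323 / 2156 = 0.15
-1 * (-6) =6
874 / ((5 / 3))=2622 / 5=524.40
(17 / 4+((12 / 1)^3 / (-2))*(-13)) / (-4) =-44945 / 16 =-2809.06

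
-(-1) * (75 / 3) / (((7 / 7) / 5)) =125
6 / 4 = 3 / 2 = 1.50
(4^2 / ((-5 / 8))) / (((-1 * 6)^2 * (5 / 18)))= -64 / 25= -2.56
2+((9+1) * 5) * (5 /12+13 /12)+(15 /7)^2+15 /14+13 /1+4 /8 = 4712 /49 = 96.16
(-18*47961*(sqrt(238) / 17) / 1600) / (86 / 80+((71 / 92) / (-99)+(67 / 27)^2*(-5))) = 79612046613*sqrt(238) / 74551840460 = 16.47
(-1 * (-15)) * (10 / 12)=25 / 2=12.50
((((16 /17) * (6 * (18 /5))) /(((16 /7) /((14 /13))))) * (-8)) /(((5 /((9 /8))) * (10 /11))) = -523908 /27625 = -18.96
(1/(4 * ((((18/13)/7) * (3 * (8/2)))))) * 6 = 91/144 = 0.63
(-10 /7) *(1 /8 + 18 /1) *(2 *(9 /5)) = -1305 /14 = -93.21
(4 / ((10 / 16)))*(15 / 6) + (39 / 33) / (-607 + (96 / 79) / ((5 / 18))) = 41889377 / 2618407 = 16.00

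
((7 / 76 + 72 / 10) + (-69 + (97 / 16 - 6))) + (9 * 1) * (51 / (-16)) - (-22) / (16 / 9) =-7406 / 95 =-77.96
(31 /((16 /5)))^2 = 24025 /256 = 93.85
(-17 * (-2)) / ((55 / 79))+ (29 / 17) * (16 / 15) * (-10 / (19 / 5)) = 2347534 / 53295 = 44.05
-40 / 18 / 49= -20 / 441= -0.05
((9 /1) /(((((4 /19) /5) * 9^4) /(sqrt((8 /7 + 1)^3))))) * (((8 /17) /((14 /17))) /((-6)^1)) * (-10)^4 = -2375000 * sqrt(105) /250047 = -97.33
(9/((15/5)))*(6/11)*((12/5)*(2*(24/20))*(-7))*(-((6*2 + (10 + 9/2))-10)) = 27216/25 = 1088.64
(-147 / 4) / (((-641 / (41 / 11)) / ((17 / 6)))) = 34153 / 56408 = 0.61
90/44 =45/22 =2.05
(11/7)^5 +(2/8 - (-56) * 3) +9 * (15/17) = 212316135/1142876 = 185.77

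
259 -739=-480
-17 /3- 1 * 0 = -17 /3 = -5.67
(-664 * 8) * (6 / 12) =-2656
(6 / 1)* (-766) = -4596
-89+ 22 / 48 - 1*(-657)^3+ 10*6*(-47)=6806171627 / 24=283590484.46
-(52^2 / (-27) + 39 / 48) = 42913 / 432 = 99.34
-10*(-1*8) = 80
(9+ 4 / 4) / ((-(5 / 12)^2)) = -288 / 5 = -57.60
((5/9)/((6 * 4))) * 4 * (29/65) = 29/702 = 0.04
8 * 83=664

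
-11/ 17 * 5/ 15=-0.22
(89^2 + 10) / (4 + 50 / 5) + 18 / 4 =571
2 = 2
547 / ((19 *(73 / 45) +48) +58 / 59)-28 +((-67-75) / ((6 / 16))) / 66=-563913005 / 20976417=-26.88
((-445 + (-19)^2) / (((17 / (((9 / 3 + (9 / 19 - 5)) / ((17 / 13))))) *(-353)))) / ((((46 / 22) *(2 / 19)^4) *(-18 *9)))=199109911 / 506820456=0.39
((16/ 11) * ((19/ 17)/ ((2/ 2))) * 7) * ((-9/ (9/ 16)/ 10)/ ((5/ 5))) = -17024/ 935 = -18.21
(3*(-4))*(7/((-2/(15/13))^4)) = -1063125/114244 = -9.31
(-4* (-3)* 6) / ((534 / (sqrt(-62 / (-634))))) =12* sqrt(9827) / 28213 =0.04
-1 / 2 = -0.50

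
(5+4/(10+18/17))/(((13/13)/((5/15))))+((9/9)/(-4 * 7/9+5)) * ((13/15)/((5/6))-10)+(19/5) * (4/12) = -101251/59925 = -1.69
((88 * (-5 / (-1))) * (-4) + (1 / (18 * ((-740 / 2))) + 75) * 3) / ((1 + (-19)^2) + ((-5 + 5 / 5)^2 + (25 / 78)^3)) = -134760943746 / 33188311985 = -4.06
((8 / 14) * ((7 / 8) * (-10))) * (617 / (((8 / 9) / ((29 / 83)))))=-805185 / 664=-1212.63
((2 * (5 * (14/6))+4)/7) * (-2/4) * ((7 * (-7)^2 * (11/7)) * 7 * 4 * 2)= -176792/3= -58930.67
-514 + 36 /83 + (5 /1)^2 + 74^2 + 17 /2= 829325 /166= 4995.93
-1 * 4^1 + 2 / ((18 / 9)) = -3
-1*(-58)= 58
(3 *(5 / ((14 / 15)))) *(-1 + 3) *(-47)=-10575 / 7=-1510.71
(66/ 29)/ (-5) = -66/ 145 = -0.46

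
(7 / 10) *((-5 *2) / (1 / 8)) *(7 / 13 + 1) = -1120 / 13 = -86.15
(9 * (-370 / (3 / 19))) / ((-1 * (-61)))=-345.74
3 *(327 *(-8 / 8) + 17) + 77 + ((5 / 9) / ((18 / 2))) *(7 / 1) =-69058 / 81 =-852.57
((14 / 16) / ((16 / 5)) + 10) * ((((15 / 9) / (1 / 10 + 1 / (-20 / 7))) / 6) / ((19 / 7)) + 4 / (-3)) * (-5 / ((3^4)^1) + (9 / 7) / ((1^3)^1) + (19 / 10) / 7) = -332266573 / 12410496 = -26.77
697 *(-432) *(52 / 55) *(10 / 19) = -31314816 / 209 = -149831.66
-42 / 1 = -42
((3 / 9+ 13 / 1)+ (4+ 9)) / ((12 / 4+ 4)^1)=79 / 21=3.76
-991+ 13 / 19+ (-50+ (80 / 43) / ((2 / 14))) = -839298 / 817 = -1027.29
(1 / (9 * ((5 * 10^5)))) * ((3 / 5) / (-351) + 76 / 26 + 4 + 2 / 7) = 29513 / 18427500000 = 0.00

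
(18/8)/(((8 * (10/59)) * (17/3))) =1593/5440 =0.29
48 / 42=8 / 7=1.14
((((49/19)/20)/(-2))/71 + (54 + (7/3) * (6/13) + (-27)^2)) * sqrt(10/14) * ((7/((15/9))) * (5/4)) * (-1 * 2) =-1650040929 * sqrt(35)/1402960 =-6957.98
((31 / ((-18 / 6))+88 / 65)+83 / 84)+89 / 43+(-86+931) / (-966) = -36699967 / 5399940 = -6.80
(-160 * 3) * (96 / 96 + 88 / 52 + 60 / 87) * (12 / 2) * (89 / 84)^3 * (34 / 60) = -5093401025 / 775866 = -6564.79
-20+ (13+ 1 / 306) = -2141 / 306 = -7.00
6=6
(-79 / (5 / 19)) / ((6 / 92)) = -4603.07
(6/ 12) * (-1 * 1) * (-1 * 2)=1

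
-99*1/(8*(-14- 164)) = 99/1424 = 0.07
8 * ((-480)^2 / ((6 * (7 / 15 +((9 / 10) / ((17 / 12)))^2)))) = 6658560000 / 18863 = 352995.81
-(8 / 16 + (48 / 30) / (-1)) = 11 / 10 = 1.10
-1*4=-4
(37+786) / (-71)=-823 / 71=-11.59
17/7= 2.43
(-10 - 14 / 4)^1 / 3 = -9 / 2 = -4.50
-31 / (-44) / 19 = 31 / 836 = 0.04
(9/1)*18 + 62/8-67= 102.75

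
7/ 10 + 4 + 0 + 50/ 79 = 5.33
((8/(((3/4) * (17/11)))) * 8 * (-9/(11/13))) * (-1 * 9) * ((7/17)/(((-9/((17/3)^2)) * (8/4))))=-11648/3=-3882.67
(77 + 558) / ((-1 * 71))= -635 / 71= -8.94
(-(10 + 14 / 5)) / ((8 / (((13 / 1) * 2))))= -208 / 5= -41.60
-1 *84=-84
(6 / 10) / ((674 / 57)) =171 / 3370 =0.05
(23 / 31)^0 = 1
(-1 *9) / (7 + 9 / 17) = -153 / 128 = -1.20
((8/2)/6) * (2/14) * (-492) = -328/7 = -46.86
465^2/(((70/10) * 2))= 216225/14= 15444.64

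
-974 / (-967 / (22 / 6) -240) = 10714 / 5541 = 1.93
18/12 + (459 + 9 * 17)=1227/2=613.50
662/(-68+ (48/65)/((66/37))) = -236665/24162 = -9.79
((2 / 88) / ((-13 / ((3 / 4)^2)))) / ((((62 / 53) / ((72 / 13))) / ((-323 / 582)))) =462213 / 178880416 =0.00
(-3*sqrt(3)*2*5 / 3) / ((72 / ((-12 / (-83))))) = -5*sqrt(3) / 249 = -0.03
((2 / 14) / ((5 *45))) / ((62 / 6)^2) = 1 / 168175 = 0.00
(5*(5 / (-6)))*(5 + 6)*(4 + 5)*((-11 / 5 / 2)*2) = 1815 / 2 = 907.50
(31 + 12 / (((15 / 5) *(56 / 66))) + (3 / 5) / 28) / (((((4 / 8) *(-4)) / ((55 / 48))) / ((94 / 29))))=-2586551 / 38976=-66.36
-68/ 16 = -17/ 4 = -4.25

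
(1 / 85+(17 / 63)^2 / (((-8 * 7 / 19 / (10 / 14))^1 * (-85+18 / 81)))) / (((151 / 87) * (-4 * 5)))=-3892815319 / 11286357650400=-0.00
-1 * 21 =-21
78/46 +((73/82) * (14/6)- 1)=15689/5658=2.77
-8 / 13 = -0.62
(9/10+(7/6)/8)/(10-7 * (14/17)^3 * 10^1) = -1233163/34308000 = -0.04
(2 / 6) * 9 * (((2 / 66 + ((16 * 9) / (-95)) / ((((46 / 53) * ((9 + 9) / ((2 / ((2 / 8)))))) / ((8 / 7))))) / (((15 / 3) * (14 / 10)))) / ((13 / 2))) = -864898 / 15310295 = -0.06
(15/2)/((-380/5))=-0.10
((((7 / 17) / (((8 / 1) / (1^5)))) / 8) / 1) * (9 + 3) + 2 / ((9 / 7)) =3997 / 2448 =1.63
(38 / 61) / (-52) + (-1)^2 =1567 / 1586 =0.99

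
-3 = -3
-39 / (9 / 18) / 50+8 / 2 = 61 / 25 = 2.44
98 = 98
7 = 7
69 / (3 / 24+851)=552 / 6809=0.08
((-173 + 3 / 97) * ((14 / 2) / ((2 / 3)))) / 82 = -176169 / 7954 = -22.15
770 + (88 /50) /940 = 4523761 /5875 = 770.00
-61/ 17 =-3.59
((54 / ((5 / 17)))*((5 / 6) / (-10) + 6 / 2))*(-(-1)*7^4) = 2571471 / 2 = 1285735.50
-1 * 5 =-5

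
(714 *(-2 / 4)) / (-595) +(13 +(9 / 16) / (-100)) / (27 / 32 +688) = 682081 / 1102150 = 0.62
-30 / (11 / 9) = -270 / 11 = -24.55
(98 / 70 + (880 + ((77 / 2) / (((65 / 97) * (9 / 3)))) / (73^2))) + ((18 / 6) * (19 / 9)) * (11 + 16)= 2187220913 / 2078310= 1052.40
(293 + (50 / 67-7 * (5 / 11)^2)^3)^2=24315254358851896483108108176 / 283897153511462521087849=85648.11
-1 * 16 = -16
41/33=1.24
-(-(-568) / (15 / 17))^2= -93238336 / 225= -414392.60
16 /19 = 0.84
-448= -448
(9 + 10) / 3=19 / 3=6.33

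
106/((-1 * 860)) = -53/430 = -0.12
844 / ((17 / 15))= 12660 / 17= 744.71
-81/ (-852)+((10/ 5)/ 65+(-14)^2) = 3620483/ 18460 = 196.13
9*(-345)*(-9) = 27945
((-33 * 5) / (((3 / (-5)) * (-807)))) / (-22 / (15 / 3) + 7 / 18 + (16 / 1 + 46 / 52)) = -53625 / 2025839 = -0.03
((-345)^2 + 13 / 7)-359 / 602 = 71653809 / 602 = 119026.26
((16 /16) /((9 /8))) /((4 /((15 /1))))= 10 /3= 3.33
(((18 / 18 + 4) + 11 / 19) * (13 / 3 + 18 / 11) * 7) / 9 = 146174 / 5643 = 25.90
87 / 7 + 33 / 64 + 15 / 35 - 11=1063 / 448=2.37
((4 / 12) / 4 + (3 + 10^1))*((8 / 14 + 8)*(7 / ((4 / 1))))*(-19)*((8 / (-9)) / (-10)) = -2983 / 9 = -331.44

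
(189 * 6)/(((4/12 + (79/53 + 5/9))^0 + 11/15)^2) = 127575/338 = 377.44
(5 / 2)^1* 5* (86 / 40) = 215 / 8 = 26.88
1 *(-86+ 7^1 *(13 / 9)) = -683 / 9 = -75.89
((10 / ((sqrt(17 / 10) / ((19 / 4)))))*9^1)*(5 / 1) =4275*sqrt(170) / 34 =1639.39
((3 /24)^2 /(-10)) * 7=-7 /640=-0.01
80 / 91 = 0.88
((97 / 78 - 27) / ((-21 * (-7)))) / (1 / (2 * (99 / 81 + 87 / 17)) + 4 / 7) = -278390 / 1033227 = -0.27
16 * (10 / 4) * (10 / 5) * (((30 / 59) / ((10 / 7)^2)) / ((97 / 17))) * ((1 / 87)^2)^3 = 6664 / 827214249458169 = 0.00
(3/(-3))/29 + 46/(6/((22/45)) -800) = -23339/251285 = -0.09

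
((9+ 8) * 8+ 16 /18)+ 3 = 1259 /9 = 139.89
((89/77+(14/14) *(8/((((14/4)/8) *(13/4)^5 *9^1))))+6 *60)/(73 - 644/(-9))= 92929025125/37195018861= 2.50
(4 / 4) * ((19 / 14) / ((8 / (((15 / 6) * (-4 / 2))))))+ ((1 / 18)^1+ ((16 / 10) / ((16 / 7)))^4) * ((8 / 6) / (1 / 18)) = 1311979 / 210000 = 6.25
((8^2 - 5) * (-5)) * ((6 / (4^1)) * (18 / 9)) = -885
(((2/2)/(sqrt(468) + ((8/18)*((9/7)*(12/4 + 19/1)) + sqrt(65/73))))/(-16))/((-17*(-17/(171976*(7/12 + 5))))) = -735992789/(48552*sqrt(4745) + 44556864 + 21265776*sqrt(13)) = -5.91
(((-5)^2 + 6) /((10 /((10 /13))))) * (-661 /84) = -20491 /1092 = -18.76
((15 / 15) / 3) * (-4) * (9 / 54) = -2 / 9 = -0.22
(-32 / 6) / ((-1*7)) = 16 / 21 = 0.76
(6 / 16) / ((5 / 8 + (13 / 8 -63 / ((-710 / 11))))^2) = 252050 / 6995187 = 0.04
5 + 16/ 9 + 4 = 97/ 9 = 10.78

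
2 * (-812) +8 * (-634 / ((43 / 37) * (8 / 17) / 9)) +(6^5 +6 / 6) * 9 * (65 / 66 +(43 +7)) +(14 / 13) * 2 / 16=7789087659 / 2236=3483491.80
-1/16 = -0.06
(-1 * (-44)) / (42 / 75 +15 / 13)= 14300 / 557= 25.67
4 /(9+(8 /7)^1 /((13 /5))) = 364 /859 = 0.42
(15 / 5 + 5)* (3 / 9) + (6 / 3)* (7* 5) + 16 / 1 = 266 / 3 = 88.67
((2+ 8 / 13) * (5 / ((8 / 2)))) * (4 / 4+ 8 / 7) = 1275 / 182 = 7.01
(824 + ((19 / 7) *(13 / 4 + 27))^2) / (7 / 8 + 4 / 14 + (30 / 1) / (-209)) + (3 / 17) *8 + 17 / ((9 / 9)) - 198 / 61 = 1288155019751 / 172836790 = 7453.01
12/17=0.71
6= 6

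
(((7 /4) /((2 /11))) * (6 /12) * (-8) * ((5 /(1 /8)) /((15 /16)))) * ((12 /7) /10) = -1408 /5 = -281.60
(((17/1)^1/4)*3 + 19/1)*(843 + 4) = 107569/4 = 26892.25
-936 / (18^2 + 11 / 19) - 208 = -1300520 / 6167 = -210.88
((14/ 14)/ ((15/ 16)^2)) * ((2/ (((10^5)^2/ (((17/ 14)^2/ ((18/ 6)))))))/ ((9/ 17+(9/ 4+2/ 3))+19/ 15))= 4913/ 207020214843750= 0.00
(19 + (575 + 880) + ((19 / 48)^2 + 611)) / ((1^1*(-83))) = -4804201 / 191232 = -25.12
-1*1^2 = -1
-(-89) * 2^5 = 2848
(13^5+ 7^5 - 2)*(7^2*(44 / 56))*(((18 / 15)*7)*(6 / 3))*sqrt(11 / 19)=1255108932*sqrt(209) / 95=190998940.44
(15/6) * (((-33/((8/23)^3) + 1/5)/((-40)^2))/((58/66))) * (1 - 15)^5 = 1113168266133/1484800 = 749709.23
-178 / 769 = -0.23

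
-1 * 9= -9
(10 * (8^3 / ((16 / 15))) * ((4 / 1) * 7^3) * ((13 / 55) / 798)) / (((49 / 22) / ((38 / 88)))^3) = 375440 / 26411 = 14.22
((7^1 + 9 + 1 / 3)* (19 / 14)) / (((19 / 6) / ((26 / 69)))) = 182 / 69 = 2.64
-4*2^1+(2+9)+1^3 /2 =7 /2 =3.50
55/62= 0.89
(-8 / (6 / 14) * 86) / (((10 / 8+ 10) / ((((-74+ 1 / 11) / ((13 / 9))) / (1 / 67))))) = 349776448 / 715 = 489197.83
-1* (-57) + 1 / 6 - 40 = 103 / 6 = 17.17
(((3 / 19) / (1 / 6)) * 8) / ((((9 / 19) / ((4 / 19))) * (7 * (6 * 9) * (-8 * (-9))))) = 4 / 32319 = 0.00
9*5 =45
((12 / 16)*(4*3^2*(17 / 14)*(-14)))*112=-51408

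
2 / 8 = 1 / 4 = 0.25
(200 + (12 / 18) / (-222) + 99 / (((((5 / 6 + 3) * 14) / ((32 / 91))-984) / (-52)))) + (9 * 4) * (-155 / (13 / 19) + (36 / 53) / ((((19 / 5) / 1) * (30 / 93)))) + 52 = -2740723131647615 / 347929050339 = -7877.25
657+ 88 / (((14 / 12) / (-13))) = -2265 / 7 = -323.57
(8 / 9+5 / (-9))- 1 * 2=-5 / 3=-1.67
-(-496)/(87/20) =9920/87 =114.02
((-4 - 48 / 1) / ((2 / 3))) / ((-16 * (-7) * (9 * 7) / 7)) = -13 / 168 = -0.08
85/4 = 21.25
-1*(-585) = 585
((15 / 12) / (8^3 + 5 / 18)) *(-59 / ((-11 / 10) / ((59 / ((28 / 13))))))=10181925 / 2840068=3.59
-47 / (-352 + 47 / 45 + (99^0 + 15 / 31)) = 65565 / 487513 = 0.13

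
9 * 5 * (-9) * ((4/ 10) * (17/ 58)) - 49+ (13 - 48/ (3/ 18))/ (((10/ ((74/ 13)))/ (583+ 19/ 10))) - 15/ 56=-1935043515/ 21112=-91656.10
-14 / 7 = -2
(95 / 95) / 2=1 / 2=0.50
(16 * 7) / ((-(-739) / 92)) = 10304 / 739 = 13.94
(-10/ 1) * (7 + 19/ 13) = -1100/ 13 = -84.62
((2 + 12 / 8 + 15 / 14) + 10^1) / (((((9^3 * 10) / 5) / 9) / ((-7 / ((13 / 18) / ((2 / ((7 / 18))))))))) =-408 / 91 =-4.48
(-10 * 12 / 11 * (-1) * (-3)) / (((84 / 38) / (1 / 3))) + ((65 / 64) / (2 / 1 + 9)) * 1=-4.84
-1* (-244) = 244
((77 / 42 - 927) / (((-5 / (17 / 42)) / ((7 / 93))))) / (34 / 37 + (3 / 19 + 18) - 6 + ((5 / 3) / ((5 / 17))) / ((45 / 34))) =66340001 / 204276236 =0.32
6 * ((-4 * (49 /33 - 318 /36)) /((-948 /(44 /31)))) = -1940 /7347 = -0.26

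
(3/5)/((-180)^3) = -1/9720000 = -0.00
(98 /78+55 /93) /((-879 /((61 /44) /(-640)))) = 68137 /14962970880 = 0.00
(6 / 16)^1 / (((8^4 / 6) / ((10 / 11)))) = 45 / 90112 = 0.00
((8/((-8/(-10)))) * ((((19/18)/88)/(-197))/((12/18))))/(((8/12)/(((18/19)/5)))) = -9/34672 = -0.00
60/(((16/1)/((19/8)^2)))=5415/256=21.15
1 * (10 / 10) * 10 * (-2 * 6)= -120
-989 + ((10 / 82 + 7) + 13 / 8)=-321523 / 328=-980.25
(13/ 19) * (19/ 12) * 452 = 1469/ 3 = 489.67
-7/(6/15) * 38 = -665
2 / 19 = 0.11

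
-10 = -10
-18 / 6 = -3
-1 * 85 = -85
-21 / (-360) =7 / 120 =0.06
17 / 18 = 0.94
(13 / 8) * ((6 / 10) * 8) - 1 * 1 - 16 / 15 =86 / 15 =5.73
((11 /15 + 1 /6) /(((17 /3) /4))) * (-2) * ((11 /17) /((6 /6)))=-1188 /1445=-0.82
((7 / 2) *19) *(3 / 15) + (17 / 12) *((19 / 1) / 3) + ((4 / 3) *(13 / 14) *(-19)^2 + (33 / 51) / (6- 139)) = 190963049 / 406980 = 469.22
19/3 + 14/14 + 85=277/3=92.33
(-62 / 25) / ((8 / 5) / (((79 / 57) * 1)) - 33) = 4898 / 62895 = 0.08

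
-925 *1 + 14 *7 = -827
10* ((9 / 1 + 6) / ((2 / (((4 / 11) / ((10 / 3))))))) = 90 / 11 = 8.18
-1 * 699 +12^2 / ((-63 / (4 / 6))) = -14711 / 21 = -700.52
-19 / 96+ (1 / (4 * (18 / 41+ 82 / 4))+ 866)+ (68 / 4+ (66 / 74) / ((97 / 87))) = 522730160261 / 591582048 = 883.61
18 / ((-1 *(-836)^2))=-9 / 349448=-0.00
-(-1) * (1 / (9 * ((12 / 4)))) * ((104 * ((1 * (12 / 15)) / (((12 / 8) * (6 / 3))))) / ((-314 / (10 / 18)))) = -208 / 114453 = -0.00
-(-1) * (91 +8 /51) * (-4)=-18596 /51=-364.63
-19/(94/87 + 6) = -1653/616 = -2.68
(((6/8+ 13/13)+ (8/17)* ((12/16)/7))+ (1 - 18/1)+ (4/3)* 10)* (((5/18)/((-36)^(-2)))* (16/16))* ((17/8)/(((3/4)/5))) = -66625/7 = -9517.86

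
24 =24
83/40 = 2.08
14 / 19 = 0.74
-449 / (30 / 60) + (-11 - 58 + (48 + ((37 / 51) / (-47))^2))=-5280213302 / 5745609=-919.00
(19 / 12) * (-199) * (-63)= 79401 / 4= 19850.25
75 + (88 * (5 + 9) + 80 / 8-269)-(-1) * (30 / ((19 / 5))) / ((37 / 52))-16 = 733296 / 703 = 1043.10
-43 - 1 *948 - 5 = -996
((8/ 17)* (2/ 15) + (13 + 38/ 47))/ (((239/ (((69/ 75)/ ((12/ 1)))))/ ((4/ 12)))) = 3823681/ 2577973500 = 0.00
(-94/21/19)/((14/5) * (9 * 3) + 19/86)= -40420/13008597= -0.00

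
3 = 3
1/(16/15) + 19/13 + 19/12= 2485/624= 3.98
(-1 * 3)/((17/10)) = -30/17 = -1.76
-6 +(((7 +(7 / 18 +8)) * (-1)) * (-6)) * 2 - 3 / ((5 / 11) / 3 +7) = 126199 / 708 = 178.25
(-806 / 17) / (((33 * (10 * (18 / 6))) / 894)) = -120094 / 2805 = -42.81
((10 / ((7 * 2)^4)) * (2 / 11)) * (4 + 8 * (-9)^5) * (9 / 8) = -759195 / 30184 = -25.15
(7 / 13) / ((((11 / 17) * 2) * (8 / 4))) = 119 / 572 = 0.21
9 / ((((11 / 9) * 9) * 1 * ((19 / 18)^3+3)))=52488 / 267905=0.20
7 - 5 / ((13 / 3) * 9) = 268 / 39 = 6.87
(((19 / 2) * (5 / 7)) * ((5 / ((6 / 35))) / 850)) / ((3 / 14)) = 665 / 612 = 1.09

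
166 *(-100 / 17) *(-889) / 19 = 14757400 / 323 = 45688.54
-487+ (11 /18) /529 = -4637203 /9522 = -487.00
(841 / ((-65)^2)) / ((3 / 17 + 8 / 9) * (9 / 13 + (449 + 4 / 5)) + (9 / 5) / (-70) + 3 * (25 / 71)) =127900962 / 309043556887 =0.00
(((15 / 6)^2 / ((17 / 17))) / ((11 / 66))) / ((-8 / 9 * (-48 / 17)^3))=122825 / 65536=1.87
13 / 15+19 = 298 / 15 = 19.87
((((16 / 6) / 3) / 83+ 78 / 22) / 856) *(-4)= -29221 / 1758438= -0.02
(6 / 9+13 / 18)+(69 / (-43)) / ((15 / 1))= 1.28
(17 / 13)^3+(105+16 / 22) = 107.96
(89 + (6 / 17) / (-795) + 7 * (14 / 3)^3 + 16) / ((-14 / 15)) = -99303661 / 113526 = -874.72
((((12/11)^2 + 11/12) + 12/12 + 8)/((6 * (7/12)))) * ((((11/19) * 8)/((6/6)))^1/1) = 64508/4389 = 14.70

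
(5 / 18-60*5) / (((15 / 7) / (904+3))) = -6850571 / 54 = -126862.43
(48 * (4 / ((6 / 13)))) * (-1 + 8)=2912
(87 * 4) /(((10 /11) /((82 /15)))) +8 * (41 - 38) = 2116.64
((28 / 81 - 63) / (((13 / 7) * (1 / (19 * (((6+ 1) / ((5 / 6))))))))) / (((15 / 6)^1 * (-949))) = 2.27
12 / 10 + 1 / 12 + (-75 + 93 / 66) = -47723 / 660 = -72.31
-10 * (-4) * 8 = 320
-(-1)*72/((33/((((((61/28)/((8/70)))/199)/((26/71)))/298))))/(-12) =-21655/135682976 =-0.00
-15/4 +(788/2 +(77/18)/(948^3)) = 5984673043181/15335485056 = 390.25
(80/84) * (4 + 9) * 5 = 1300/21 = 61.90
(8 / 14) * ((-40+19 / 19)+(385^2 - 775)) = 589644 / 7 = 84234.86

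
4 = 4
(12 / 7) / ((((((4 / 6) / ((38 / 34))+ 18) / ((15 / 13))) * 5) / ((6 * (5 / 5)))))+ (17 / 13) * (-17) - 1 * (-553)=12802578 / 24115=530.90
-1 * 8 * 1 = -8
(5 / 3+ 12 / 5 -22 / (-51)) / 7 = 0.64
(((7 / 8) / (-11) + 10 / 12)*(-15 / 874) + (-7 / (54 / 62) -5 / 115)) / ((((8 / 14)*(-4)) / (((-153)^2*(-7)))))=-714014202531 / 1230592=-580220.09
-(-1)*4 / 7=4 / 7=0.57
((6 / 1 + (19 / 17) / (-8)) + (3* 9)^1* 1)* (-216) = -120663 / 17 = -7097.82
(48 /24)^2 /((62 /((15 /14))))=15 /217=0.07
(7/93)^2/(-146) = -49/1262754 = -0.00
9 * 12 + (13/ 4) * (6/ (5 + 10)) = 1093/ 10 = 109.30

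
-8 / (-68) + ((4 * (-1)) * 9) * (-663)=405758 / 17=23868.12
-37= -37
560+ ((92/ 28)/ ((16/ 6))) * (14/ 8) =17989/ 32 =562.16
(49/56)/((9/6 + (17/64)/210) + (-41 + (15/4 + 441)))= 11760/5446577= 0.00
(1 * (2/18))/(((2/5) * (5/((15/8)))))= 5/48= 0.10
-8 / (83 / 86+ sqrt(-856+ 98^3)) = 57104 / 6954718167 - 236672* sqrt(58771) / 6954718167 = -0.01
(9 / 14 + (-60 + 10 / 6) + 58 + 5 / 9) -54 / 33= -1069 / 1386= -0.77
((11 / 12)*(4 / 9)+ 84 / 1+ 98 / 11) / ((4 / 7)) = 163.30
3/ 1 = 3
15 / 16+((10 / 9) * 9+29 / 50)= 4607 / 400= 11.52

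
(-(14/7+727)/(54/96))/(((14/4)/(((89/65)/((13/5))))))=-195.00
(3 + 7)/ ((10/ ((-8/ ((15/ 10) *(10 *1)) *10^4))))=-16000/ 3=-5333.33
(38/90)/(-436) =-19/19620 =-0.00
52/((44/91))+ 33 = 1546/11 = 140.55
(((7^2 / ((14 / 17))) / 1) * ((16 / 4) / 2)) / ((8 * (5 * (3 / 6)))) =119 / 20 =5.95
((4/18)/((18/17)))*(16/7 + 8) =136/63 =2.16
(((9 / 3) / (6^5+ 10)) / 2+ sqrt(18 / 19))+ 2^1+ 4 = 3*sqrt(38) / 19+ 93435 / 15572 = 6.97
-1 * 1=-1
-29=-29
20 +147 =167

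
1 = 1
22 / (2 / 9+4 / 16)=792 / 17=46.59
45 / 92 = 0.49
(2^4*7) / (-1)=-112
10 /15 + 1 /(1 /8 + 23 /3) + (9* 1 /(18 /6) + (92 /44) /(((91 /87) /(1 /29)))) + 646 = 33176204 /51051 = 649.86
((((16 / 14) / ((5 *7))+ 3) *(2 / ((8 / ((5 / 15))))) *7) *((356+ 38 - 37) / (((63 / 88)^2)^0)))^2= 159542161 / 400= 398855.40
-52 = -52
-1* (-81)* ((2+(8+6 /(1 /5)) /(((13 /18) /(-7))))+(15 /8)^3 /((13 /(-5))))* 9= -1789708851 /6656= -268886.55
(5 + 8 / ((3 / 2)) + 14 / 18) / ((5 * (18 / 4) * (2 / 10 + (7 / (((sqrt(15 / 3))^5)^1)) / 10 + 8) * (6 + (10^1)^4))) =51250000 / 8515148680593 - 35000 * sqrt(5) / 8515148680593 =0.00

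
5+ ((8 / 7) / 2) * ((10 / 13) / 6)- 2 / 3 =401 / 91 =4.41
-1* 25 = -25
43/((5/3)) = 129/5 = 25.80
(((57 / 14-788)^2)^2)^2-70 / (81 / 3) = 5683292332132170052884875942812955 / 39846304512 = 142630349331908705885183.70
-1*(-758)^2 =-574564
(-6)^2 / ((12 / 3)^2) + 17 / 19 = 239 / 76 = 3.14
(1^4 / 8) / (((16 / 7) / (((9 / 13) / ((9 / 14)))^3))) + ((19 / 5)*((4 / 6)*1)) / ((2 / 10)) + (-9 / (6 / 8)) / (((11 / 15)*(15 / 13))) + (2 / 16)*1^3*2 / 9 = -1.42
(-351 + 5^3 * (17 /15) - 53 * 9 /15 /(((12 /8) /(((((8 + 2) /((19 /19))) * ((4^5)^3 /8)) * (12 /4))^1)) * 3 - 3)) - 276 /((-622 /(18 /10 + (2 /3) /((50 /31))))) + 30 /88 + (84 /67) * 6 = -189.89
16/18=8/9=0.89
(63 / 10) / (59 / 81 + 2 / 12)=5103 / 725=7.04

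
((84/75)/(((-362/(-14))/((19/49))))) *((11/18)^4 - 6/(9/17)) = -22326653/118754100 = -0.19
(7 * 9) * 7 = 441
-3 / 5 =-0.60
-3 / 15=-1 / 5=-0.20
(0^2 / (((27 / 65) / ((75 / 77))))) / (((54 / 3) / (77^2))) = 0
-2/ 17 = -0.12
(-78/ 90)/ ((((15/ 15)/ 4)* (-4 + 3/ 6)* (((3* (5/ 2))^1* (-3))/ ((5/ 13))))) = -16/ 945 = -0.02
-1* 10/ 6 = -5/ 3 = -1.67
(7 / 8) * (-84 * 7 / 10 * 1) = -51.45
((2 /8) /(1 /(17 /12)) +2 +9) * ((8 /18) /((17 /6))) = 545 /306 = 1.78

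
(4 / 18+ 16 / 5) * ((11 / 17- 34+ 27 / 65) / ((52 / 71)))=-153.91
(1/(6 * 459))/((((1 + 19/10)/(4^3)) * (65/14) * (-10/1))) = -448/2595645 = -0.00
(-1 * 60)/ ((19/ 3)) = -9.47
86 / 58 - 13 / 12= 139 / 348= 0.40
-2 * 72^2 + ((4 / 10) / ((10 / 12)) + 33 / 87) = -7516177 / 725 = -10367.14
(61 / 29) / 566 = 0.00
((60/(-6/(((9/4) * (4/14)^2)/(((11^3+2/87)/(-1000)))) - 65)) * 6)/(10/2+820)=-626400/30891839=-0.02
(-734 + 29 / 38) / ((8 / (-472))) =1643917 / 38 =43260.97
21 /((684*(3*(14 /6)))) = 1 /228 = 0.00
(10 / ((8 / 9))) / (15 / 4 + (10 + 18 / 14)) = 315 / 421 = 0.75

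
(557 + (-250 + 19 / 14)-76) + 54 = 286.36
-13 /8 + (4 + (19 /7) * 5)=893 /56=15.95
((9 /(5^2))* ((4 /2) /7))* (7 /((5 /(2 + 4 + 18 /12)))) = 27 /25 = 1.08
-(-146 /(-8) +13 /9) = -709 /36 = -19.69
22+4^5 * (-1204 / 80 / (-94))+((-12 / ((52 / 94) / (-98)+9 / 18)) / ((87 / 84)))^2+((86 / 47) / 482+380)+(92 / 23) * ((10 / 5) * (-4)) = 29722928141929813 / 27438758192835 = 1083.25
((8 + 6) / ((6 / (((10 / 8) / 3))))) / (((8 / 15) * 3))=175 / 288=0.61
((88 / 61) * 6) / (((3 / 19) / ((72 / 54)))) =13376 / 183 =73.09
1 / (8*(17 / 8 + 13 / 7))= 0.03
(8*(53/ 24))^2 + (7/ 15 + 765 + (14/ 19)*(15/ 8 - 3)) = 3682481/ 3420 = 1076.75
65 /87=0.75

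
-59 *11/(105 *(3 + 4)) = -649/735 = -0.88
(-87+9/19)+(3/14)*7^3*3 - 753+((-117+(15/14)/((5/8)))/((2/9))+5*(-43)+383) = -128985/133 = -969.81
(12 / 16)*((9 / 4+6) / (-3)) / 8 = -33 / 128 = -0.26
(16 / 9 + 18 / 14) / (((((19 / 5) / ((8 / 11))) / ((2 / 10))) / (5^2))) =38600 / 13167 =2.93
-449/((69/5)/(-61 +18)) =96535/69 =1399.06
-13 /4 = -3.25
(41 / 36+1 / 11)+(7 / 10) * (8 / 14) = 3227 / 1980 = 1.63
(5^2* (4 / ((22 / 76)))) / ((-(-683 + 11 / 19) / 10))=361000 / 71313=5.06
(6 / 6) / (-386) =-1 / 386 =-0.00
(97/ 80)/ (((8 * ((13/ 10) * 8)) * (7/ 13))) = 0.03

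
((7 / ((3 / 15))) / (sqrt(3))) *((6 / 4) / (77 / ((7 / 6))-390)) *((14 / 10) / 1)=-49 *sqrt(3) / 648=-0.13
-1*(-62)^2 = -3844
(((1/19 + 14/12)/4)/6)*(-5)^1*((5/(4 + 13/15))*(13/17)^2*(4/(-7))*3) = 2936375/11223604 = 0.26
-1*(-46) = 46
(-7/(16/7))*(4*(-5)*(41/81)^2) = 411845/26244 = 15.69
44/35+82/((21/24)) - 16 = 2764/35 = 78.97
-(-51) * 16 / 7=816 / 7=116.57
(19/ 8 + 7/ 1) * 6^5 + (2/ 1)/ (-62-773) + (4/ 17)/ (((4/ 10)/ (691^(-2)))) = 494104723529496/ 6777842795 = 72900.00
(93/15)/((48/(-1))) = -31/240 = -0.13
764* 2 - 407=1121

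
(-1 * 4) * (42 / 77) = -24 / 11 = -2.18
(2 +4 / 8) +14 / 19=123 / 38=3.24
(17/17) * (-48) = -48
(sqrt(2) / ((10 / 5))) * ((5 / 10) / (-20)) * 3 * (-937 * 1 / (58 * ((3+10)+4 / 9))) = 25299 * sqrt(2) / 561440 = 0.06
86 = 86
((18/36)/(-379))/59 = -1/44722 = -0.00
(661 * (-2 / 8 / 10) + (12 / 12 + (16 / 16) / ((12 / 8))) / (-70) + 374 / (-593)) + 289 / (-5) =-37348789 / 498120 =-74.98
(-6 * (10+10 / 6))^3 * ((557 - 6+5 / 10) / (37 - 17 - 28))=47291125 / 2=23645562.50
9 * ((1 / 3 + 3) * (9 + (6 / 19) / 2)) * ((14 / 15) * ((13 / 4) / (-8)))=-7917 / 76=-104.17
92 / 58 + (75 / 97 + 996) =2808385 / 2813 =998.36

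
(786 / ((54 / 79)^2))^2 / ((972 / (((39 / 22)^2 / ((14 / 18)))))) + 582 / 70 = 565216078807733 / 48013922880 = 11771.92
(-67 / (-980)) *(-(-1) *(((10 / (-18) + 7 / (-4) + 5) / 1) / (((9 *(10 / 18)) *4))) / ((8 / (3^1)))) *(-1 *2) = -6499 / 940800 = -0.01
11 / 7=1.57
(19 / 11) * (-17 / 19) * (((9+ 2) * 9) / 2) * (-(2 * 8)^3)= 313344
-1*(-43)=43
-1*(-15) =15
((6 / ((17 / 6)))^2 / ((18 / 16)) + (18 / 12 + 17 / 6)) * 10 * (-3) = -72130 / 289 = -249.58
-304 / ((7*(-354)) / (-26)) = -3952 / 1239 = -3.19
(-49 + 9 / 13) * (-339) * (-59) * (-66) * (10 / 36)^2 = 575695450 / 117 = 4920473.93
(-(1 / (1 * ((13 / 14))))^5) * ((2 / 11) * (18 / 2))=-9680832 / 4084223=-2.37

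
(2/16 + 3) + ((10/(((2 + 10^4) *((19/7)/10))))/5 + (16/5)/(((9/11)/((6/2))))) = 18825253/1266920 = 14.86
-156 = -156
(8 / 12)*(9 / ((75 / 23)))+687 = 17221 / 25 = 688.84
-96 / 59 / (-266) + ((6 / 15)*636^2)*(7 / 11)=44437124208 / 431585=102962.62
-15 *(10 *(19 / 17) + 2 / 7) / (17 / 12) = -245520 / 2023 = -121.36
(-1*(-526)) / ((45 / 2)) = 1052 / 45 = 23.38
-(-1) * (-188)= -188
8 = 8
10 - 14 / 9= 76 / 9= 8.44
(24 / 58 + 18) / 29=534 / 841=0.63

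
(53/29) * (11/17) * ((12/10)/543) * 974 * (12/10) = 6814104/2230825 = 3.05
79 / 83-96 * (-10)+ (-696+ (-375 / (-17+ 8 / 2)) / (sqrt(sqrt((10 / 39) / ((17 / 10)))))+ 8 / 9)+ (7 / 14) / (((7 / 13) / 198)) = 75 * sqrt(10) * 663^(1 / 4) / 26+ 2351470 / 5229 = 495.99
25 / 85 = 5 / 17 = 0.29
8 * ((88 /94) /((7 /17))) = 5984 /329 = 18.19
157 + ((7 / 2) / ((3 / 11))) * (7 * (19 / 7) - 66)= -2677 / 6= -446.17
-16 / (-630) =8 / 315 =0.03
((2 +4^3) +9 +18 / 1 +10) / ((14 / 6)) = 309 / 7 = 44.14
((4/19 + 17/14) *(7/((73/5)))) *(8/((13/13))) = 7580/1387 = 5.47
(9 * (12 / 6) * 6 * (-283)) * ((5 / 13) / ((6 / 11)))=-280170 / 13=-21551.54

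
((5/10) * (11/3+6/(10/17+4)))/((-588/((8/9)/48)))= -97/1238328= -0.00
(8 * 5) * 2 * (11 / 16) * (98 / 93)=5390 / 93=57.96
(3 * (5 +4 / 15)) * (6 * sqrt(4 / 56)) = 25.34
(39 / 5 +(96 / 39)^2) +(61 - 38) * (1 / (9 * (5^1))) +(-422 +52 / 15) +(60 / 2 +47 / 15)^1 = -2821681 / 7605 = -371.03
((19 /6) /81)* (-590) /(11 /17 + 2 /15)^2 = -40496125 /1069227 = -37.87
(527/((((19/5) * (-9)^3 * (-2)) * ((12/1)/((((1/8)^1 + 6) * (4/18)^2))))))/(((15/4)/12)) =25823/3365793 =0.01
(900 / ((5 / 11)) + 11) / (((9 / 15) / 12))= 39820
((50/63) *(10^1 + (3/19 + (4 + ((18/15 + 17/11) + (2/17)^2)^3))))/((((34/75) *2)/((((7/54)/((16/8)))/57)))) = 3354075074607095/95821723113623298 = 0.04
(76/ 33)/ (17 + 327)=0.01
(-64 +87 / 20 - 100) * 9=-28737 / 20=-1436.85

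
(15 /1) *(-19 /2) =-285 /2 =-142.50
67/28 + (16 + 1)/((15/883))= 421313/420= 1003.13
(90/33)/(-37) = -30/407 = -0.07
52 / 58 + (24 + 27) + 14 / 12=9233 / 174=53.06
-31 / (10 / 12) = -186 / 5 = -37.20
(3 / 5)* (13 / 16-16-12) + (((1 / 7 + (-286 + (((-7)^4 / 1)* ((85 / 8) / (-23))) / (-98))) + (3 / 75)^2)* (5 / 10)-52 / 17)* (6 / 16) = -30188172999 / 437920000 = -68.94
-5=-5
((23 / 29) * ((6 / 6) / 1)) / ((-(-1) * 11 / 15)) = 345 / 319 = 1.08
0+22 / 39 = 22 / 39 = 0.56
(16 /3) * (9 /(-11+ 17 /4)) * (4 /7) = -256 /63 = -4.06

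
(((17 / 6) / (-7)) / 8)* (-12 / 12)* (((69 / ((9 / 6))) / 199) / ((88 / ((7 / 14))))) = 0.00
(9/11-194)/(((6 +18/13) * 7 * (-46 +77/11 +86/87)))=0.10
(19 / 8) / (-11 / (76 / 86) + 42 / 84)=-361 / 1816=-0.20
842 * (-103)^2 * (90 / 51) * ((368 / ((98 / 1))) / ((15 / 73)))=239970148192 / 833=288079409.59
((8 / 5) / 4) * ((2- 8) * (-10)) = 24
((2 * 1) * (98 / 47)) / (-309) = -196 / 14523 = -0.01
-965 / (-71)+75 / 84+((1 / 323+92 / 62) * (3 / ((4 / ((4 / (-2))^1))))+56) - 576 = -10107113543 / 19905844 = -507.75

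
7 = 7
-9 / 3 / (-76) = 3 / 76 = 0.04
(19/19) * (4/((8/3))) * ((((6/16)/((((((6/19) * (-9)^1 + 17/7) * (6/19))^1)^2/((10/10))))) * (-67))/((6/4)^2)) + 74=-395609443/435600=-908.19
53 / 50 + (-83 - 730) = -40597 / 50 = -811.94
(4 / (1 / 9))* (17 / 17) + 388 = 424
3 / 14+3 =45 / 14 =3.21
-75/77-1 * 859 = -66218/77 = -859.97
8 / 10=4 / 5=0.80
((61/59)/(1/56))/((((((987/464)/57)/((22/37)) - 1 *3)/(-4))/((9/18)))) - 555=-17329189771/33611297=-515.58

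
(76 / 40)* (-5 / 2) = -19 / 4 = -4.75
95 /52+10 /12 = 415 /156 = 2.66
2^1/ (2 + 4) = 0.33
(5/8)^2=25/64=0.39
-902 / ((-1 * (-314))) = -451 / 157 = -2.87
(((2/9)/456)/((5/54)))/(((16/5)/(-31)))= -31/608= -0.05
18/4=9/2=4.50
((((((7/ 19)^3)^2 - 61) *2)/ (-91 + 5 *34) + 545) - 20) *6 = 11672931313746/ 3716624599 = 3140.73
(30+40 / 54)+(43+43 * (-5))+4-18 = -4192 / 27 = -155.26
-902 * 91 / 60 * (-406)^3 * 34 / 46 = 23346133286476 / 345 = 67669951555.00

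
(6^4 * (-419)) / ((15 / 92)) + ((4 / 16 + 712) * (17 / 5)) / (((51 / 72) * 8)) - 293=-66608257 / 20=-3330412.85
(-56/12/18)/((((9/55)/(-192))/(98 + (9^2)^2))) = 164077760/81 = 2025651.36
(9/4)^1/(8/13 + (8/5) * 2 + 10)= 0.16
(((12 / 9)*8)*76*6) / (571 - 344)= 4864 / 227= 21.43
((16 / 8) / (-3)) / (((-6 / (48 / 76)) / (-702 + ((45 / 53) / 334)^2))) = -49.26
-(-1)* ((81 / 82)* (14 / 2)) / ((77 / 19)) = 1539 / 902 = 1.71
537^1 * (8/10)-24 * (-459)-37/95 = 217459/19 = 11445.21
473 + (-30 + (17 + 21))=481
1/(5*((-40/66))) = -33/100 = -0.33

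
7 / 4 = 1.75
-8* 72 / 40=-72 / 5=-14.40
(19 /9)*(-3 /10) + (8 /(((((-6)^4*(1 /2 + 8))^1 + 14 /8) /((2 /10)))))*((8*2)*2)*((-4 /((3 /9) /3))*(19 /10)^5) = -19731511913 /4131656250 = -4.78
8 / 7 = 1.14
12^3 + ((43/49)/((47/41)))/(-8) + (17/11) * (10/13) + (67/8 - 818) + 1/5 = 6057467651/6586580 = 919.67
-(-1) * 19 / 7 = 19 / 7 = 2.71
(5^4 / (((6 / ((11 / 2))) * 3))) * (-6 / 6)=-6875 / 36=-190.97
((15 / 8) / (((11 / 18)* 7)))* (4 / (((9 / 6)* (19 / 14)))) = 180 / 209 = 0.86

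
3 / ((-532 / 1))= -3 / 532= -0.01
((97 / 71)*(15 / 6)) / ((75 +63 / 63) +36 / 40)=2425 / 54599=0.04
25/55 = 5/11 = 0.45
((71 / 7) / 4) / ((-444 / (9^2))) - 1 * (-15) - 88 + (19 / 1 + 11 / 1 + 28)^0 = -300285 / 4144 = -72.46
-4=-4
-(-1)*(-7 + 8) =1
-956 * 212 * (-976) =197807872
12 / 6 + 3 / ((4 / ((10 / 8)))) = 47 / 16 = 2.94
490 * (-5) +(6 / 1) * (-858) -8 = -7606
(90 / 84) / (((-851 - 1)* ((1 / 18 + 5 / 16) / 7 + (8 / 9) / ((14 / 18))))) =-18 / 17111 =-0.00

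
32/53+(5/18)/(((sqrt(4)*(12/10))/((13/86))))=611657/984528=0.62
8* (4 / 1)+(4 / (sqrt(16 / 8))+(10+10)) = 2* sqrt(2)+52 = 54.83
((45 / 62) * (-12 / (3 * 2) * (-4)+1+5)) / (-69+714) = 21 / 1333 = 0.02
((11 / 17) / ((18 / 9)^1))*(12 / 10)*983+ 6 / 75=162229 / 425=381.72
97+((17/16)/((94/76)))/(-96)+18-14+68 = 6099901/36096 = 168.99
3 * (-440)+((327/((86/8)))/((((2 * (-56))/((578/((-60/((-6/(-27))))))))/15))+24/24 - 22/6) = -4745971/3612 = -1313.95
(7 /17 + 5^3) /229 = 2132 /3893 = 0.55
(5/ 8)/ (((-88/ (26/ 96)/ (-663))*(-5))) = -2873/ 11264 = -0.26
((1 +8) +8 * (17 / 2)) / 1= 77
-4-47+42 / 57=-955 / 19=-50.26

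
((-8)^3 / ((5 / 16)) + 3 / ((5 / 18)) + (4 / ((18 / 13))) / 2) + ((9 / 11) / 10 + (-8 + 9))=-1608823 / 990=-1625.07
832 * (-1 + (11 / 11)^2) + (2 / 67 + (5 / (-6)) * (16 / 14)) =-0.92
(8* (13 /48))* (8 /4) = 13 /3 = 4.33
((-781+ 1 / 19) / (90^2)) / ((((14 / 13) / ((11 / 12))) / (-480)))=707278 / 17955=39.39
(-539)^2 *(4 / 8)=290521 / 2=145260.50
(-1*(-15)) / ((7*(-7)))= -15 / 49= -0.31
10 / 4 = 5 / 2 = 2.50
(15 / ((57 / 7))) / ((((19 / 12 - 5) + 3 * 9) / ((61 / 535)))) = 5124 / 575339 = 0.01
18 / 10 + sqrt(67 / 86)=2.68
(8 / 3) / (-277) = -8 / 831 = -0.01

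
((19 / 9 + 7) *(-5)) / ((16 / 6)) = -205 / 12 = -17.08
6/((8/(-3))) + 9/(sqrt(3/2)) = -9/4 + 3 * sqrt(6) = 5.10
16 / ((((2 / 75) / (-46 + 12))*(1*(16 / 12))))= -15300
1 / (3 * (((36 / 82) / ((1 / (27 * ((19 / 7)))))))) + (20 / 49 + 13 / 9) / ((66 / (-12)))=-0.33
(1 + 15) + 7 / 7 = 17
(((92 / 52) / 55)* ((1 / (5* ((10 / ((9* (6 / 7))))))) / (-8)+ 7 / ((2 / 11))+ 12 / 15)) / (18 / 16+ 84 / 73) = 30777749 / 55430375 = 0.56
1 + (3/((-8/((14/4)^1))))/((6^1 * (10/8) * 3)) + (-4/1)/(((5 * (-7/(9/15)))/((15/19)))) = 15893/15960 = 1.00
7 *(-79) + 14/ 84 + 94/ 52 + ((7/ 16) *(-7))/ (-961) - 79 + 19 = -366408169/ 599664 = -611.02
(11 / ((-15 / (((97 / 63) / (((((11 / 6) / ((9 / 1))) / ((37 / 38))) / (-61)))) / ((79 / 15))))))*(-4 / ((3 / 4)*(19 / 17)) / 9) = -33.14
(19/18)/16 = 0.07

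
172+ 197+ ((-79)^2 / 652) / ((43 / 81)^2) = 485794413 / 1205548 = 402.97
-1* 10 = -10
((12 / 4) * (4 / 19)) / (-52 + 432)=3 / 1805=0.00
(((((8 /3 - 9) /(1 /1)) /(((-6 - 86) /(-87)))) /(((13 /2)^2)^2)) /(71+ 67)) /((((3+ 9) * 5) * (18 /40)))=-1102 /1223810289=-0.00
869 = 869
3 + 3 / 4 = 15 / 4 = 3.75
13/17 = 0.76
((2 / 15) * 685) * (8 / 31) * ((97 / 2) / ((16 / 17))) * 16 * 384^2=88832606208 / 31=2865567942.19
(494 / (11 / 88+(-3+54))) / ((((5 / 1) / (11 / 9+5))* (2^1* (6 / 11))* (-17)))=-0.65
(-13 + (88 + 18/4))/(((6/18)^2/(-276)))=-197478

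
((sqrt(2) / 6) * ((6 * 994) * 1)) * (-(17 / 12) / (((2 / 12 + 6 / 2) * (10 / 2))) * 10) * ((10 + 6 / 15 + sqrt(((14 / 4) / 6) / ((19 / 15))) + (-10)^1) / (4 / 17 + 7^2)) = -143633 * sqrt(1330) / 302157 -574532 * sqrt(2) / 79515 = -27.55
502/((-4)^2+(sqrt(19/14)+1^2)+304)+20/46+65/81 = 7527994919/2687479965 - 502 * sqrt(266)/1442555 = 2.80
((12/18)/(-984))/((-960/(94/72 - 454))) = -16297/51010560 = -0.00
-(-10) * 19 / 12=95 / 6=15.83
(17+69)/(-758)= -43/379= -0.11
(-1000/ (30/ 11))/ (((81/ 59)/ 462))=-123390.12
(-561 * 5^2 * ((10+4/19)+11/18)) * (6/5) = -3460435/19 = -182128.16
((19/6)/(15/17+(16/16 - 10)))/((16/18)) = -323/736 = -0.44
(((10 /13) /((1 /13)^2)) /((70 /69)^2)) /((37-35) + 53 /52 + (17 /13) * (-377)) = -178802 /693595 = -0.26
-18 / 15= -6 / 5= -1.20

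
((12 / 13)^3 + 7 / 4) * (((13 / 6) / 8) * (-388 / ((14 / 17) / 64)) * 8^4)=-301120380928 / 3549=-84846542.95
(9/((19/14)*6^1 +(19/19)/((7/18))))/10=0.08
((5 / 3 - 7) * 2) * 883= -28256 / 3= -9418.67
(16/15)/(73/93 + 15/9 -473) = -496/218805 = -0.00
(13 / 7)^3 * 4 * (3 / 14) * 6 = 79092 / 2401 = 32.94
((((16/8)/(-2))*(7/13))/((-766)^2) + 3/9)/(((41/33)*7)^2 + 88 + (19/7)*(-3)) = 19382257587/9041523874552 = 0.00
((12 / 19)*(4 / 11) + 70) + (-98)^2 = 2021914 / 209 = 9674.23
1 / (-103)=-1 / 103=-0.01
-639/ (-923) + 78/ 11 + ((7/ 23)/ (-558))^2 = 183323968835/ 23553752508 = 7.78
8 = 8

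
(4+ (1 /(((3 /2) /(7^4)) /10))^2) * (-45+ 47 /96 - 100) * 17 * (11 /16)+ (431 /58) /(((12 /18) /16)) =-43370488860472979 /100224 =-432735560948.21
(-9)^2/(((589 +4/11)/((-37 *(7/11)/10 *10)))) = -6993/2161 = -3.24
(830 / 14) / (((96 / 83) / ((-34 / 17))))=-34445 / 336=-102.51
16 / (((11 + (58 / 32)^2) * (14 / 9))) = 0.72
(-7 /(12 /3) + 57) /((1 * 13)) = 17 /4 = 4.25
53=53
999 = 999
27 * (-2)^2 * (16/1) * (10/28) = 4320/7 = 617.14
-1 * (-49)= 49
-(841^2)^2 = -500246412961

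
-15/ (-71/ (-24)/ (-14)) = 5040/ 71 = 70.99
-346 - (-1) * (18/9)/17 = -5880/17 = -345.88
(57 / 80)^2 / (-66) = -1083 / 140800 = -0.01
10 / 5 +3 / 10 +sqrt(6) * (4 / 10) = 2 * sqrt(6) / 5 +23 / 10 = 3.28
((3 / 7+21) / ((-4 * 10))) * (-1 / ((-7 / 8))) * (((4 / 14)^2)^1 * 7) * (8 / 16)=-60 / 343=-0.17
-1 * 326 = -326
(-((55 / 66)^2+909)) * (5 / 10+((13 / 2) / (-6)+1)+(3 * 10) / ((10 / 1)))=-1342709 / 432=-3108.12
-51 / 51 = -1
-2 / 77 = -0.03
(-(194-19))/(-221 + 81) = 5/4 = 1.25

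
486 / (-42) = -81 / 7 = -11.57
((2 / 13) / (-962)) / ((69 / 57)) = -19 / 143819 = -0.00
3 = 3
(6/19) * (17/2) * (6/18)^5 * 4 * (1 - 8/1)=-476/1539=-0.31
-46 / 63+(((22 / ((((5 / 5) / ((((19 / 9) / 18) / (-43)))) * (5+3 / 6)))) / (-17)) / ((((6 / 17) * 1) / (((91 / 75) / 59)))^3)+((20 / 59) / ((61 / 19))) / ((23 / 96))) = -92652264061394661619 / 320090486162938312500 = -0.29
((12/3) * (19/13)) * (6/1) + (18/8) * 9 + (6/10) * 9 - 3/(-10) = 15867/260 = 61.03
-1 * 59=-59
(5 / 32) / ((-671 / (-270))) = 675 / 10736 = 0.06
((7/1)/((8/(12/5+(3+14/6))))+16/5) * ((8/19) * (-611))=-730756/285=-2564.06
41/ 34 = 1.21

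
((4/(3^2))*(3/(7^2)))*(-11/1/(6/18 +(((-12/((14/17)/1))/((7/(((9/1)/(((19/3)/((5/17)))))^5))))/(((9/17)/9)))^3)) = -190190641482470221346207917158335332/153380526577761740961834504868089347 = -1.24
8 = 8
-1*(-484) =484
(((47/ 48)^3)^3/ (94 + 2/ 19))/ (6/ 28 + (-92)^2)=148844352922668011/ 143292460660658880380928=0.00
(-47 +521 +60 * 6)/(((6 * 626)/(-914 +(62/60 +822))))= -379331/18780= -20.20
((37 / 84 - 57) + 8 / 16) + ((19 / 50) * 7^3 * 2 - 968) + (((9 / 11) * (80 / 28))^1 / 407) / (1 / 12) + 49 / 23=-23513844841 / 30891300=-761.18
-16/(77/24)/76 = -96/1463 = -0.07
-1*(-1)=1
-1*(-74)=74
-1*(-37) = 37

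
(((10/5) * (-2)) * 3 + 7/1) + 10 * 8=75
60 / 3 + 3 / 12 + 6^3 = 236.25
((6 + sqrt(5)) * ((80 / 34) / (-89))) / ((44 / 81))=-4860 / 16643 - 810 * sqrt(5) / 16643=-0.40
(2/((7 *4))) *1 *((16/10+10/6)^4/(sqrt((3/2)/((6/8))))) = 5.75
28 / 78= 0.36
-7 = -7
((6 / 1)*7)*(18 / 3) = 252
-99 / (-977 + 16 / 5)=55 / 541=0.10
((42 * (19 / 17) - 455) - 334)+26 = -716.06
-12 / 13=-0.92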